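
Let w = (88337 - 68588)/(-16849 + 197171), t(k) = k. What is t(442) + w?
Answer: 2749037/6218 ≈ 442.11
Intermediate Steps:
w = 681/6218 (w = 19749/180322 = 19749*(1/180322) = 681/6218 ≈ 0.10952)
t(442) + w = 442 + 681/6218 = 2749037/6218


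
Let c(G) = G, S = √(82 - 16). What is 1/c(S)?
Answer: √66/66 ≈ 0.12309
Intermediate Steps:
S = √66 ≈ 8.1240
1/c(S) = 1/(√66) = √66/66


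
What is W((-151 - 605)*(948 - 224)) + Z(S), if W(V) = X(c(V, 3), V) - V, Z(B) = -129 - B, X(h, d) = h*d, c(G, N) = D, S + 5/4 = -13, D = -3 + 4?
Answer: -459/4 ≈ -114.75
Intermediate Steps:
D = 1
S = -57/4 (S = -5/4 - 13 = -57/4 ≈ -14.250)
c(G, N) = 1
X(h, d) = d*h
W(V) = 0 (W(V) = V*1 - V = V - V = 0)
W((-151 - 605)*(948 - 224)) + Z(S) = 0 + (-129 - 1*(-57/4)) = 0 + (-129 + 57/4) = 0 - 459/4 = -459/4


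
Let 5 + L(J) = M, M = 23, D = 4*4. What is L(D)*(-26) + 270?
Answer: -198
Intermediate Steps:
D = 16
L(J) = 18 (L(J) = -5 + 23 = 18)
L(D)*(-26) + 270 = 18*(-26) + 270 = -468 + 270 = -198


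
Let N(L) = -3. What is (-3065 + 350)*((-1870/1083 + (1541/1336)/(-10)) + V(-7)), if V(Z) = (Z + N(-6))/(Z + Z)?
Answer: 20673878101/6752144 ≈ 3061.8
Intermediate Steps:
V(Z) = (-3 + Z)/(2*Z) (V(Z) = (Z - 3)/(Z + Z) = (-3 + Z)/((2*Z)) = (-3 + Z)*(1/(2*Z)) = (-3 + Z)/(2*Z))
(-3065 + 350)*((-1870/1083 + (1541/1336)/(-10)) + V(-7)) = (-3065 + 350)*((-1870/1083 + (1541/1336)/(-10)) + (½)*(-3 - 7)/(-7)) = -2715*((-1870*1/1083 + (1541*(1/1336))*(-⅒)) + (½)*(-⅐)*(-10)) = -2715*((-1870/1083 + (1541/1336)*(-⅒)) + 5/7) = -2715*((-1870/1083 - 1541/13360) + 5/7) = -2715*(-26652103/14468880 + 5/7) = -2715*(-114220321/101282160) = 20673878101/6752144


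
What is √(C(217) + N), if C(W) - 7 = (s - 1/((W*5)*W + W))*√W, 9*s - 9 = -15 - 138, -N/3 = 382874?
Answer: √(-63790146819732060 - 888585487566*√217)/235662 ≈ 1071.8*I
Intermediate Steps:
N = -1148622 (N = -3*382874 = -1148622)
s = -16 (s = 1 + (-15 - 138)/9 = 1 + (⅑)*(-153) = 1 - 17 = -16)
C(W) = 7 + √W*(-16 - 1/(W + 5*W²)) (C(W) = 7 + (-16 - 1/((W*5)*W + W))*√W = 7 + (-16 - 1/((5*W)*W + W))*√W = 7 + (-16 - 1/(5*W² + W))*√W = 7 + (-16 - 1/(W + 5*W²))*√W = 7 + √W*(-16 - 1/(W + 5*W²)))
√(C(217) + N) = √((-√217 - 3767120*√217 - 3472*√217 + 7*217 + 35*217²)/(217*(1 + 5*217)) - 1148622) = √((-√217 - 3767120*√217 - 3472*√217 + 1519 + 35*47089)/(217*(1 + 1085)) - 1148622) = √((1/217)*(-√217 - 3767120*√217 - 3472*√217 + 1519 + 1648115)/1086 - 1148622) = √((1/217)*(1/1086)*(1649634 - 3770593*√217) - 1148622) = √((7 - 3770593*√217/235662) - 1148622) = √(-1148615 - 3770593*√217/235662)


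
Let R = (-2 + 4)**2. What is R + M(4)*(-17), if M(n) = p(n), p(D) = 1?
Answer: -13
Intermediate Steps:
M(n) = 1
R = 4 (R = 2**2 = 4)
R + M(4)*(-17) = 4 + 1*(-17) = 4 - 17 = -13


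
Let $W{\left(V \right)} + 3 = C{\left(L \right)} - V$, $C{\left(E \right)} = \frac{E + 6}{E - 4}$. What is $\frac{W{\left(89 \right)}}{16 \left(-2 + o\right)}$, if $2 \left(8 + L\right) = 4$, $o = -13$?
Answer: $\frac{23}{60} \approx 0.38333$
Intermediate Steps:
$L = -6$ ($L = -8 + \frac{1}{2} \cdot 4 = -8 + 2 = -6$)
$C{\left(E \right)} = \frac{6 + E}{-4 + E}$
$W{\left(V \right)} = -3 - V$ ($W{\left(V \right)} = -3 - \left(V - \frac{6 - 6}{-4 - 6}\right) = -3 - \left(V - \frac{1}{-10} \cdot 0\right) = -3 - V$)
$\frac{W{\left(89 \right)}}{16 \left(-2 + o\right)} = \frac{-3 - 89}{16 \left(-2 - 13\right)} = \frac{-3 - 89}{16 \left(-15\right)} = - \frac{92}{-240} = \left(-92\right) \left(- \frac{1}{240}\right) = \frac{23}{60}$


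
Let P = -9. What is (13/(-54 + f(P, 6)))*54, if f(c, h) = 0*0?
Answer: -13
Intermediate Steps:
f(c, h) = 0
(13/(-54 + f(P, 6)))*54 = (13/(-54 + 0))*54 = (13/(-54))*54 = -1/54*13*54 = -13/54*54 = -13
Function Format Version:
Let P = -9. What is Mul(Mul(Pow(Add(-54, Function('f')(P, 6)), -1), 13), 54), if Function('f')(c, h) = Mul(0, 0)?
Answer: -13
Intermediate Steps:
Function('f')(c, h) = 0
Mul(Mul(Pow(Add(-54, Function('f')(P, 6)), -1), 13), 54) = Mul(Mul(Pow(Add(-54, 0), -1), 13), 54) = Mul(Mul(Pow(-54, -1), 13), 54) = Mul(Mul(Rational(-1, 54), 13), 54) = Mul(Rational(-13, 54), 54) = -13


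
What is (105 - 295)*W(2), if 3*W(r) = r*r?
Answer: -760/3 ≈ -253.33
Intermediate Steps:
W(r) = r²/3 (W(r) = (r*r)/3 = r²/3)
(105 - 295)*W(2) = (105 - 295)*((⅓)*2²) = -190*4/3 = -760/3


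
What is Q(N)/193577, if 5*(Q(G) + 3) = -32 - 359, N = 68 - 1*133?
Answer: -406/967885 ≈ -0.00041947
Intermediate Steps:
N = -65 (N = 68 - 133 = -65)
Q(G) = -406/5 (Q(G) = -3 + (-32 - 359)/5 = -3 + (1/5)*(-391) = -3 - 391/5 = -406/5)
Q(N)/193577 = -406/5/193577 = -406/5*1/193577 = -406/967885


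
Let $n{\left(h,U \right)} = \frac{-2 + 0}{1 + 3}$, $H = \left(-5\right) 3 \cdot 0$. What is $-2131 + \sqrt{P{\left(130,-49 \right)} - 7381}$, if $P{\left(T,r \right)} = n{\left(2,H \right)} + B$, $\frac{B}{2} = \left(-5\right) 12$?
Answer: $-2131 + \frac{3 i \sqrt{3334}}{2} \approx -2131.0 + 86.611 i$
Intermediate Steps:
$H = 0$ ($H = \left(-15\right) 0 = 0$)
$n{\left(h,U \right)} = - \frac{1}{2}$ ($n{\left(h,U \right)} = - \frac{2}{4} = \left(-2\right) \frac{1}{4} = - \frac{1}{2}$)
$B = -120$ ($B = 2 \left(\left(-5\right) 12\right) = 2 \left(-60\right) = -120$)
$P{\left(T,r \right)} = - \frac{241}{2}$ ($P{\left(T,r \right)} = - \frac{1}{2} - 120 = - \frac{241}{2}$)
$-2131 + \sqrt{P{\left(130,-49 \right)} - 7381} = -2131 + \sqrt{- \frac{241}{2} - 7381} = -2131 + \sqrt{- \frac{15003}{2}} = -2131 + \frac{3 i \sqrt{3334}}{2}$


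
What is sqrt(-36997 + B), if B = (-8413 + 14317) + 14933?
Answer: 4*I*sqrt(1010) ≈ 127.12*I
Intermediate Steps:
B = 20837 (B = 5904 + 14933 = 20837)
sqrt(-36997 + B) = sqrt(-36997 + 20837) = sqrt(-16160) = 4*I*sqrt(1010)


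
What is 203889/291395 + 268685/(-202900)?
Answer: -1476975499/2364961820 ≈ -0.62452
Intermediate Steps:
203889/291395 + 268685/(-202900) = 203889*(1/291395) + 268685*(-1/202900) = 203889/291395 - 53737/40580 = -1476975499/2364961820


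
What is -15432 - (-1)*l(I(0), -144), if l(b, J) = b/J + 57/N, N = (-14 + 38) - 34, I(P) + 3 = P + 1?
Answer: -5557567/360 ≈ -15438.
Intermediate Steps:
I(P) = -2 + P (I(P) = -3 + (P + 1) = -3 + (1 + P) = -2 + P)
N = -10 (N = 24 - 34 = -10)
l(b, J) = -57/10 + b/J (l(b, J) = b/J + 57/(-10) = b/J + 57*(-⅒) = b/J - 57/10 = -57/10 + b/J)
-15432 - (-1)*l(I(0), -144) = -15432 - (-1)*(-57/10 + (-2 + 0)/(-144)) = -15432 - (-1)*(-57/10 - 2*(-1/144)) = -15432 - (-1)*(-57/10 + 1/72) = -15432 - (-1)*(-2047)/360 = -15432 - 1*2047/360 = -15432 - 2047/360 = -5557567/360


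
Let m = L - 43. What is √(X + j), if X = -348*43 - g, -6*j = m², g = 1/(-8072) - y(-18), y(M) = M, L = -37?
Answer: I*√2352793317486/12108 ≈ 126.68*I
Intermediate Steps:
m = -80 (m = -37 - 43 = -80)
g = 145295/8072 (g = 1/(-8072) - 1*(-18) = -1/8072 + 18 = 145295/8072 ≈ 18.000)
j = -3200/3 (j = -⅙*(-80)² = -⅙*6400 = -3200/3 ≈ -1066.7)
X = -120934703/8072 (X = -348*43 - 1*145295/8072 = -14964 - 145295/8072 = -120934703/8072 ≈ -14982.)
√(X + j) = √(-120934703/8072 - 3200/3) = √(-388634509/24216) = I*√2352793317486/12108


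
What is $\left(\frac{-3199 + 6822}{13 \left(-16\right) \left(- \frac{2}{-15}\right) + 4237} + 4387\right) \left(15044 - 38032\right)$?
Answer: $- \frac{6368713632344}{63139} \approx -1.0087 \cdot 10^{8}$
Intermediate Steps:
$\left(\frac{-3199 + 6822}{13 \left(-16\right) \left(- \frac{2}{-15}\right) + 4237} + 4387\right) \left(15044 - 38032\right) = \left(\frac{3623}{- 208 \left(\left(-2\right) \left(- \frac{1}{15}\right)\right) + 4237} + 4387\right) \left(-22988\right) = \left(\frac{3623}{\left(-208\right) \frac{2}{15} + 4237} + 4387\right) \left(-22988\right) = \left(\frac{3623}{- \frac{416}{15} + 4237} + 4387\right) \left(-22988\right) = \left(\frac{3623}{\frac{63139}{15}} + 4387\right) \left(-22988\right) = \left(3623 \cdot \frac{15}{63139} + 4387\right) \left(-22988\right) = \left(\frac{54345}{63139} + 4387\right) \left(-22988\right) = \frac{277045138}{63139} \left(-22988\right) = - \frac{6368713632344}{63139}$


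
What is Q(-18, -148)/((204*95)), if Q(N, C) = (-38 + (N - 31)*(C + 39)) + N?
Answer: 1057/3876 ≈ 0.27270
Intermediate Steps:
Q(N, C) = -38 + N + (-31 + N)*(39 + C) (Q(N, C) = (-38 + (-31 + N)*(39 + C)) + N = -38 + N + (-31 + N)*(39 + C))
Q(-18, -148)/((204*95)) = (-1247 - 31*(-148) + 40*(-18) - 148*(-18))/((204*95)) = (-1247 + 4588 - 720 + 2664)/19380 = 5285*(1/19380) = 1057/3876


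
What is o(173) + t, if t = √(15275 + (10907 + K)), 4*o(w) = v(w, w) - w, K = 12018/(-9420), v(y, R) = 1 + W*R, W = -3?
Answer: -691/4 + √64532867090/1570 ≈ -10.945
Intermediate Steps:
v(y, R) = 1 - 3*R
K = -2003/1570 (K = 12018*(-1/9420) = -2003/1570 ≈ -1.2758)
o(w) = ¼ - w (o(w) = ((1 - 3*w) - w)/4 = (1 - 4*w)/4 = ¼ - w)
t = √64532867090/1570 (t = √(15275 + (10907 - 2003/1570)) = √(15275 + 17121987/1570) = √(41103737/1570) = √64532867090/1570 ≈ 161.80)
o(173) + t = (¼ - 1*173) + √64532867090/1570 = (¼ - 173) + √64532867090/1570 = -691/4 + √64532867090/1570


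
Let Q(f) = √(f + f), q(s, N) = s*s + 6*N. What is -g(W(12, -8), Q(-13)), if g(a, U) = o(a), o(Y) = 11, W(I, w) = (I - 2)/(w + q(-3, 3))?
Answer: -11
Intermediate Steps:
q(s, N) = s² + 6*N
W(I, w) = (-2 + I)/(27 + w) (W(I, w) = (I - 2)/(w + ((-3)² + 6*3)) = (-2 + I)/(w + (9 + 18)) = (-2 + I)/(w + 27) = (-2 + I)/(27 + w))
Q(f) = √2*√f (Q(f) = √(2*f) = √2*√f)
g(a, U) = 11
-g(W(12, -8), Q(-13)) = -1*11 = -11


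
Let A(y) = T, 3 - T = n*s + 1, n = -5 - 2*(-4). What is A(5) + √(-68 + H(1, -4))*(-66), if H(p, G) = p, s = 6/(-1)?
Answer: 20 - 66*I*√67 ≈ 20.0 - 540.23*I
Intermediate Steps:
s = -6 (s = 6*(-1) = -6)
n = 3 (n = -5 + 8 = 3)
T = 20 (T = 3 - (3*(-6) + 1) = 3 - (-18 + 1) = 3 - 1*(-17) = 3 + 17 = 20)
A(y) = 20
A(5) + √(-68 + H(1, -4))*(-66) = 20 + √(-68 + 1)*(-66) = 20 + √(-67)*(-66) = 20 + (I*√67)*(-66) = 20 - 66*I*√67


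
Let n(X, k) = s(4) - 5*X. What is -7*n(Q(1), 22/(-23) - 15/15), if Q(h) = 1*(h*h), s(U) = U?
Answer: 7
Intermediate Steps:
Q(h) = h² (Q(h) = 1*h² = h²)
n(X, k) = 4 - 5*X
-7*n(Q(1), 22/(-23) - 15/15) = -7*(4 - 5*1²) = -7*(4 - 5*1) = -7*(4 - 5) = -7*(-1) = 7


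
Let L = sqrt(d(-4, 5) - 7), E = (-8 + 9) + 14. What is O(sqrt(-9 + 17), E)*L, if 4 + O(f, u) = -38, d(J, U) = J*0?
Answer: -42*I*sqrt(7) ≈ -111.12*I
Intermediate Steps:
E = 15 (E = 1 + 14 = 15)
d(J, U) = 0
O(f, u) = -42 (O(f, u) = -4 - 38 = -42)
L = I*sqrt(7) (L = sqrt(0 - 7) = sqrt(-7) = I*sqrt(7) ≈ 2.6458*I)
O(sqrt(-9 + 17), E)*L = -42*I*sqrt(7)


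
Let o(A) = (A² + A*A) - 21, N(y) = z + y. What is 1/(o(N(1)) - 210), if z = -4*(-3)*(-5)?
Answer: 1/6731 ≈ 0.00014857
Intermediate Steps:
z = -60 (z = 12*(-5) = -60)
N(y) = -60 + y
o(A) = -21 + 2*A² (o(A) = (A² + A²) - 21 = 2*A² - 21 = -21 + 2*A²)
1/(o(N(1)) - 210) = 1/((-21 + 2*(-60 + 1)²) - 210) = 1/((-21 + 2*(-59)²) - 210) = 1/((-21 + 2*3481) - 210) = 1/((-21 + 6962) - 210) = 1/(6941 - 210) = 1/6731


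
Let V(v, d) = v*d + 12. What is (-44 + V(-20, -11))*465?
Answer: 87420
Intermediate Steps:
V(v, d) = 12 + d*v (V(v, d) = d*v + 12 = 12 + d*v)
(-44 + V(-20, -11))*465 = (-44 + (12 - 11*(-20)))*465 = (-44 + (12 + 220))*465 = (-44 + 232)*465 = 188*465 = 87420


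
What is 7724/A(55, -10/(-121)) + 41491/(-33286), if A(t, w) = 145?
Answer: 251084869/4826470 ≈ 52.022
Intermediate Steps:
7724/A(55, -10/(-121)) + 41491/(-33286) = 7724/145 + 41491/(-33286) = 7724*(1/145) + 41491*(-1/33286) = 7724/145 - 41491/33286 = 251084869/4826470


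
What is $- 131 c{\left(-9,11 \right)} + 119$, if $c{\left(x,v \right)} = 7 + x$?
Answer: $381$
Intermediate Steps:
$- 131 c{\left(-9,11 \right)} + 119 = - 131 \left(7 - 9\right) + 119 = \left(-131\right) \left(-2\right) + 119 = 262 + 119 = 381$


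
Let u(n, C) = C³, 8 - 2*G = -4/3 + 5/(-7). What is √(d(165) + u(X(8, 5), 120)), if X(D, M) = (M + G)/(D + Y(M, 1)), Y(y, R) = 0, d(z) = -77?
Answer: √1727923 ≈ 1314.5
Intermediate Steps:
G = 211/42 (G = 4 - (-4/3 + 5/(-7))/2 = 4 - (-4*⅓ + 5*(-⅐))/2 = 4 - (-4/3 - 5/7)/2 = 4 - ½*(-43/21) = 4 + 43/42 = 211/42 ≈ 5.0238)
X(D, M) = (211/42 + M)/D (X(D, M) = (M + 211/42)/(D + 0) = (211/42 + M)/D)
√(d(165) + u(X(8, 5), 120)) = √(-77 + 120³) = √(-77 + 1728000) = √1727923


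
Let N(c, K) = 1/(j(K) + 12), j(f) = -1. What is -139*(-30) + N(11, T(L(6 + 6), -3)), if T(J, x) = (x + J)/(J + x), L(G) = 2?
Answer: 45871/11 ≈ 4170.1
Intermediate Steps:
T(J, x) = 1 (T(J, x) = (J + x)/(J + x) = 1)
N(c, K) = 1/11 (N(c, K) = 1/(-1 + 12) = 1/11)
-139*(-30) + N(11, T(L(6 + 6), -3)) = -139*(-30) + 1/11 = 4170 + 1/11 = 45871/11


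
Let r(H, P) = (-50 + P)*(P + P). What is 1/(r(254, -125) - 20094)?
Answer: 1/23656 ≈ 4.2273e-5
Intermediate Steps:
r(H, P) = 2*P*(-50 + P) (r(H, P) = (-50 + P)*(2*P) = 2*P*(-50 + P))
1/(r(254, -125) - 20094) = 1/(2*(-125)*(-50 - 125) - 20094) = 1/(2*(-125)*(-175) - 20094) = 1/(43750 - 20094) = 1/23656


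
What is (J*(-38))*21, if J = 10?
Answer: -7980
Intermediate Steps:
(J*(-38))*21 = (10*(-38))*21 = -380*21 = -7980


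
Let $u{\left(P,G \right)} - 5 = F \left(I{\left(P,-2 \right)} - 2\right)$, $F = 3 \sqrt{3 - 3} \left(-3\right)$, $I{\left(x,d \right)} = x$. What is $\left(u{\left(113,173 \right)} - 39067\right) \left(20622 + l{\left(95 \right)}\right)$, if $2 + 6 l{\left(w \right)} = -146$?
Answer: $- \frac{2413719104}{3} \approx -8.0457 \cdot 10^{8}$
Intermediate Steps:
$F = 0$ ($F = 3 \sqrt{0} \left(-3\right) = 3 \cdot 0 \left(-3\right) = 3 \cdot 0 = 0$)
$u{\left(P,G \right)} = 5$ ($u{\left(P,G \right)} = 5 + 0 \left(P - 2\right) = 5 + 0 \left(-2 + P\right) = 5 + 0 = 5$)
$l{\left(w \right)} = - \frac{74}{3}$ ($l{\left(w \right)} = - \frac{1}{3} + \frac{1}{6} \left(-146\right) = - \frac{1}{3} - \frac{73}{3} = - \frac{74}{3}$)
$\left(u{\left(113,173 \right)} - 39067\right) \left(20622 + l{\left(95 \right)}\right) = \left(5 - 39067\right) \left(20622 - \frac{74}{3}\right) = \left(-39062\right) \frac{61792}{3} = - \frac{2413719104}{3}$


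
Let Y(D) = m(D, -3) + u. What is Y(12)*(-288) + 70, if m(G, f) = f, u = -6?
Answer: 2662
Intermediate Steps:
Y(D) = -9 (Y(D) = -3 - 6 = -9)
Y(12)*(-288) + 70 = -9*(-288) + 70 = 2592 + 70 = 2662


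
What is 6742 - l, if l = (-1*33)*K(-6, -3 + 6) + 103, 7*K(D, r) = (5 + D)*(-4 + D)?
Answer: 46803/7 ≈ 6686.1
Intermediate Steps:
K(D, r) = (-4 + D)*(5 + D)/7 (K(D, r) = ((5 + D)*(-4 + D))/7 = ((-4 + D)*(5 + D))/7 = (-4 + D)*(5 + D)/7)
l = 391/7 (l = (-1*33)*(-20/7 + (1/7)*(-6) + (1/7)*(-6)**2) + 103 = -33*(-20/7 - 6/7 + (1/7)*36) + 103 = -33*(-20/7 - 6/7 + 36/7) + 103 = -33*10/7 + 103 = -330/7 + 103 = 391/7 ≈ 55.857)
6742 - l = 6742 - 1*391/7 = 6742 - 391/7 = 46803/7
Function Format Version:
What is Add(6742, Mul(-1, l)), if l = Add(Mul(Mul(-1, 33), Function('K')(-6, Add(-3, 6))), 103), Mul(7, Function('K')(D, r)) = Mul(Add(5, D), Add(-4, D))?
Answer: Rational(46803, 7) ≈ 6686.1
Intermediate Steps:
Function('K')(D, r) = Mul(Rational(1, 7), Add(-4, D), Add(5, D)) (Function('K')(D, r) = Mul(Rational(1, 7), Mul(Add(5, D), Add(-4, D))) = Mul(Rational(1, 7), Mul(Add(-4, D), Add(5, D))) = Mul(Rational(1, 7), Add(-4, D), Add(5, D)))
l = Rational(391, 7) (l = Add(Mul(Mul(-1, 33), Add(Rational(-20, 7), Mul(Rational(1, 7), -6), Mul(Rational(1, 7), Pow(-6, 2)))), 103) = Add(Mul(-33, Add(Rational(-20, 7), Rational(-6, 7), Mul(Rational(1, 7), 36))), 103) = Add(Mul(-33, Add(Rational(-20, 7), Rational(-6, 7), Rational(36, 7))), 103) = Add(Mul(-33, Rational(10, 7)), 103) = Add(Rational(-330, 7), 103) = Rational(391, 7) ≈ 55.857)
Add(6742, Mul(-1, l)) = Add(6742, Mul(-1, Rational(391, 7))) = Add(6742, Rational(-391, 7)) = Rational(46803, 7)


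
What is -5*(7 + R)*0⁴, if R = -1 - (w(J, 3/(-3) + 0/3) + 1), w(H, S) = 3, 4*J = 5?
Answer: 0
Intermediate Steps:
J = 5/4 (J = (¼)*5 = 5/4 ≈ 1.2500)
R = -5 (R = -1 - (3 + 1) = -1 - 1*4 = -1 - 4 = -5)
-5*(7 + R)*0⁴ = -5*(7 - 5)*0⁴ = -5*2*0 = -10*0 = 0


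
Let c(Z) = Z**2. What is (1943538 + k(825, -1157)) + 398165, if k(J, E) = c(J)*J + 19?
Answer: 563857347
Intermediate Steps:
k(J, E) = 19 + J**3 (k(J, E) = J**2*J + 19 = J**3 + 19 = 19 + J**3)
(1943538 + k(825, -1157)) + 398165 = (1943538 + (19 + 825**3)) + 398165 = (1943538 + (19 + 561515625)) + 398165 = (1943538 + 561515644) + 398165 = 563459182 + 398165 = 563857347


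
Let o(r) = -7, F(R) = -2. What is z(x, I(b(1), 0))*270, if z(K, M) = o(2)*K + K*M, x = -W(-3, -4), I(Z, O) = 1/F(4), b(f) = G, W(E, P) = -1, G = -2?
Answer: -2025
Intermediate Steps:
b(f) = -2
I(Z, O) = -½ (I(Z, O) = 1/(-2) = -½)
x = 1 (x = -1*(-1) = 1)
z(K, M) = -7*K + K*M
z(x, I(b(1), 0))*270 = (1*(-7 - ½))*270 = (1*(-15/2))*270 = -15/2*270 = -2025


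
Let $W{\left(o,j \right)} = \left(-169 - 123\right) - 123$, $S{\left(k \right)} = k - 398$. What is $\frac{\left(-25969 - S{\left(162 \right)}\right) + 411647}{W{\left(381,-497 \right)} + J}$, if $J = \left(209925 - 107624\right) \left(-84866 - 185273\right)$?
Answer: $- \frac{192957}{13817745127} \approx -1.3964 \cdot 10^{-5}$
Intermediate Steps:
$S{\left(k \right)} = -398 + k$
$W{\left(o,j \right)} = -415$ ($W{\left(o,j \right)} = -292 - 123 = -415$)
$J = -27635489839$ ($J = 102301 \left(-270139\right) = -27635489839$)
$\frac{\left(-25969 - S{\left(162 \right)}\right) + 411647}{W{\left(381,-497 \right)} + J} = \frac{\left(-25969 - \left(-398 + 162\right)\right) + 411647}{-415 - 27635489839} = \frac{\left(-25969 - -236\right) + 411647}{-27635490254} = \left(\left(-25969 + 236\right) + 411647\right) \left(- \frac{1}{27635490254}\right) = \left(-25733 + 411647\right) \left(- \frac{1}{27635490254}\right) = 385914 \left(- \frac{1}{27635490254}\right) = - \frac{192957}{13817745127}$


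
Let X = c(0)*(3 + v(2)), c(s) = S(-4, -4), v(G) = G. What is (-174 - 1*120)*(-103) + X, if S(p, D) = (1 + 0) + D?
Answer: 30267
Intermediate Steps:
S(p, D) = 1 + D
c(s) = -3 (c(s) = 1 - 4 = -3)
X = -15 (X = -3*(3 + 2) = -3*5 = -15)
(-174 - 1*120)*(-103) + X = (-174 - 1*120)*(-103) - 15 = (-174 - 120)*(-103) - 15 = -294*(-103) - 15 = 30282 - 15 = 30267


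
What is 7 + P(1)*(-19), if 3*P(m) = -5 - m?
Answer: 45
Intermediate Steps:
P(m) = -5/3 - m/3 (P(m) = (-5 - m)/3 = -5/3 - m/3)
7 + P(1)*(-19) = 7 + (-5/3 - ⅓*1)*(-19) = 7 + (-5/3 - ⅓)*(-19) = 7 - 2*(-19) = 7 + 38 = 45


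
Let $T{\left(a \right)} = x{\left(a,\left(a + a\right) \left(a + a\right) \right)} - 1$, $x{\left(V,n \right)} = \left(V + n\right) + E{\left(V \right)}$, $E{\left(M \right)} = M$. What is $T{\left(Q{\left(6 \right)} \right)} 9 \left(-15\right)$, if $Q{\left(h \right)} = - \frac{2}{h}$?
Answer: $165$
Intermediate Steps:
$x{\left(V,n \right)} = n + 2 V$ ($x{\left(V,n \right)} = \left(V + n\right) + V = n + 2 V$)
$T{\left(a \right)} = -1 + 2 a + 4 a^{2}$ ($T{\left(a \right)} = \left(\left(a + a\right) \left(a + a\right) + 2 a\right) - 1 = \left(2 a 2 a + 2 a\right) - 1 = \left(4 a^{2} + 2 a\right) - 1 = \left(2 a + 4 a^{2}\right) - 1 = -1 + 2 a + 4 a^{2}$)
$T{\left(Q{\left(6 \right)} \right)} 9 \left(-15\right) = \left(-1 + 2 \left(- \frac{2}{6}\right) + 4 \left(- \frac{2}{6}\right)^{2}\right) 9 \left(-15\right) = \left(-1 + 2 \left(\left(-2\right) \frac{1}{6}\right) + 4 \left(\left(-2\right) \frac{1}{6}\right)^{2}\right) 9 \left(-15\right) = \left(-1 + 2 \left(- \frac{1}{3}\right) + 4 \left(- \frac{1}{3}\right)^{2}\right) 9 \left(-15\right) = \left(-1 - \frac{2}{3} + 4 \cdot \frac{1}{9}\right) 9 \left(-15\right) = \left(-1 - \frac{2}{3} + \frac{4}{9}\right) 9 \left(-15\right) = \left(- \frac{11}{9}\right) 9 \left(-15\right) = \left(-11\right) \left(-15\right) = 165$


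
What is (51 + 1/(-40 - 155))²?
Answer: 98883136/38025 ≈ 2600.5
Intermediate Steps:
(51 + 1/(-40 - 155))² = (51 + 1/(-195))² = (51 - 1/195)² = (9944/195)² = 98883136/38025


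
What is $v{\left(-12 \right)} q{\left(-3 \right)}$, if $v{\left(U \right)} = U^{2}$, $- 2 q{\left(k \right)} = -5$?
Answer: $360$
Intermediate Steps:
$q{\left(k \right)} = \frac{5}{2}$ ($q{\left(k \right)} = \left(- \frac{1}{2}\right) \left(-5\right) = \frac{5}{2}$)
$v{\left(-12 \right)} q{\left(-3 \right)} = \left(-12\right)^{2} \cdot \frac{5}{2} = 144 \cdot \frac{5}{2} = 360$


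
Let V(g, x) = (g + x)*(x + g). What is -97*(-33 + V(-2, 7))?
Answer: 776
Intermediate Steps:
V(g, x) = (g + x)² (V(g, x) = (g + x)*(g + x) = (g + x)²)
-97*(-33 + V(-2, 7)) = -97*(-33 + (-2 + 7)²) = -97*(-33 + 5²) = -97*(-33 + 25) = -97*(-8) = 776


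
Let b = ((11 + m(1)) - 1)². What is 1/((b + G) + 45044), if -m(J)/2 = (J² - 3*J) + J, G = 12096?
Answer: 1/57284 ≈ 1.7457e-5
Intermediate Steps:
m(J) = -2*J² + 4*J (m(J) = -2*((J² - 3*J) + J) = -2*(J² - 2*J) = -2*J² + 4*J)
b = 144 (b = ((11 + 2*1*(2 - 1*1)) - 1)² = ((11 + 2*1*(2 - 1)) - 1)² = ((11 + 2*1*1) - 1)² = ((11 + 2) - 1)² = (13 - 1)² = 12² = 144)
1/((b + G) + 45044) = 1/((144 + 12096) + 45044) = 1/(12240 + 45044) = 1/57284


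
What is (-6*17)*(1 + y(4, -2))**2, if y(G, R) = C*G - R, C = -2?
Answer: -2550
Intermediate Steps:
y(G, R) = -R - 2*G (y(G, R) = -2*G - R = -R - 2*G)
(-6*17)*(1 + y(4, -2))**2 = (-6*17)*(1 + (-1*(-2) - 2*4))**2 = -102*(1 + (2 - 8))**2 = -102*(1 - 6)**2 = -102*(-5)**2 = -102*25 = -2550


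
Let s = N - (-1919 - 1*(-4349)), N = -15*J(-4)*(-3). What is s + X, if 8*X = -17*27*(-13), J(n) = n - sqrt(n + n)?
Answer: -14913/8 - 90*I*sqrt(2) ≈ -1864.1 - 127.28*I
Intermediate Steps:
J(n) = n - sqrt(2)*sqrt(n) (J(n) = n - sqrt(2*n) = n - sqrt(2)*sqrt(n))
N = -180 - 90*I*sqrt(2) (N = -15*(-4 - sqrt(2)*sqrt(-4))*(-3) = -15*(-4 - sqrt(2)*2*I)*(-3) = -15*(-4 - 2*I*sqrt(2))*(-3) = (60 + 30*I*sqrt(2))*(-3) = -180 - 90*I*sqrt(2) ≈ -180.0 - 127.28*I)
X = 5967/8 (X = (-17*27*(-13))/8 = (-459*(-13))/8 = (1/8)*5967 = 5967/8 ≈ 745.88)
s = -2610 - 90*I*sqrt(2) (s = (-180 - 90*I*sqrt(2)) - (-1919 - 1*(-4349)) = (-180 - 90*I*sqrt(2)) - (-1919 + 4349) = (-180 - 90*I*sqrt(2)) - 1*2430 = (-180 - 90*I*sqrt(2)) - 2430 = -2610 - 90*I*sqrt(2) ≈ -2610.0 - 127.28*I)
s + X = (-2610 - 90*I*sqrt(2)) + 5967/8 = -14913/8 - 90*I*sqrt(2)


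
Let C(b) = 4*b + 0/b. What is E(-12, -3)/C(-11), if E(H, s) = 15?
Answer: -15/44 ≈ -0.34091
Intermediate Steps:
C(b) = 4*b (C(b) = 4*b + 0 = 4*b)
E(-12, -3)/C(-11) = 15/((4*(-11))) = 15/(-44) = 15*(-1/44) = -15/44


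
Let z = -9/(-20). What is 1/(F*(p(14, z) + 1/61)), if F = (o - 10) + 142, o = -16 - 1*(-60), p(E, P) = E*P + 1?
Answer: 305/392744 ≈ 0.00077659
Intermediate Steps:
z = 9/20 (z = -9*(-1/20) = 9/20 ≈ 0.45000)
p(E, P) = 1 + E*P
o = 44 (o = -16 + 60 = 44)
F = 176 (F = (44 - 10) + 142 = 34 + 142 = 176)
1/(F*(p(14, z) + 1/61)) = 1/(176*((1 + 14*(9/20)) + 1/61)) = 1/(176*((1 + 63/10) + 1/61)) = 1/(176*(73/10 + 1/61)) = 1/(176*(4463/610)) = 1/(392744/305) = 305/392744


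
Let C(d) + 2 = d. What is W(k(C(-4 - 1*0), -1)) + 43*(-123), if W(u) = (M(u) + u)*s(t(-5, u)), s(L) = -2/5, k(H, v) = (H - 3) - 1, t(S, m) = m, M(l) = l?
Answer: -5281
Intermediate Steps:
C(d) = -2 + d
k(H, v) = -4 + H (k(H, v) = (-3 + H) - 1 = -4 + H)
s(L) = -2/5 (s(L) = -2*1/5 = -2/5)
W(u) = -4*u/5 (W(u) = (u + u)*(-2/5) = (2*u)*(-2/5) = -4*u/5)
W(k(C(-4 - 1*0), -1)) + 43*(-123) = -4*(-4 + (-2 + (-4 - 1*0)))/5 + 43*(-123) = -4*(-4 + (-2 + (-4 + 0)))/5 - 5289 = -4*(-4 + (-2 - 4))/5 - 5289 = -4*(-4 - 6)/5 - 5289 = -4/5*(-10) - 5289 = 8 - 5289 = -5281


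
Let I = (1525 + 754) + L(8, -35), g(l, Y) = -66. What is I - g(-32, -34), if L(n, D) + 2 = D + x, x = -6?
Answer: 2302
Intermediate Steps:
L(n, D) = -8 + D (L(n, D) = -2 + (D - 6) = -2 + (-6 + D) = -8 + D)
I = 2236 (I = (1525 + 754) + (-8 - 35) = 2279 - 43 = 2236)
I - g(-32, -34) = 2236 - 1*(-66) = 2236 + 66 = 2302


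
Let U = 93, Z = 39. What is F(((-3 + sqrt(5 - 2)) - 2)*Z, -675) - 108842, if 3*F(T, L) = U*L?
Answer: -129767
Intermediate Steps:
F(T, L) = 31*L (F(T, L) = (93*L)/3 = 31*L)
F(((-3 + sqrt(5 - 2)) - 2)*Z, -675) - 108842 = 31*(-675) - 108842 = -20925 - 108842 = -129767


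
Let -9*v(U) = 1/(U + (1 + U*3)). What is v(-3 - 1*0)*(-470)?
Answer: -470/99 ≈ -4.7475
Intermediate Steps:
v(U) = -1/(9*(1 + 4*U)) (v(U) = -1/(9*(U + (1 + U*3))) = -1/(9*(U + (1 + 3*U))) = -1/(9*(1 + 4*U)))
v(-3 - 1*0)*(-470) = -1/(9 + 36*(-3 - 1*0))*(-470) = -1/(9 + 36*(-3 + 0))*(-470) = -1/(9 + 36*(-3))*(-470) = -1/(9 - 108)*(-470) = -1/(-99)*(-470) = -1*(-1/99)*(-470) = (1/99)*(-470) = -470/99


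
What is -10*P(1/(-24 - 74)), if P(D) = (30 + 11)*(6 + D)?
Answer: -120335/49 ≈ -2455.8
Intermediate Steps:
P(D) = 246 + 41*D (P(D) = 41*(6 + D) = 246 + 41*D)
-10*P(1/(-24 - 74)) = -10*(246 + 41/(-24 - 74)) = -10*(246 + 41/(-98)) = -10*(246 + 41*(-1/98)) = -10*(246 - 41/98) = -10*24067/98 = -120335/49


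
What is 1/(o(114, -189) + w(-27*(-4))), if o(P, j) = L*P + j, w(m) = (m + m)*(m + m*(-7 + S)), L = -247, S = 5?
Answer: -1/51675 ≈ -1.9352e-5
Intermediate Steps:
w(m) = -2*m² (w(m) = (m + m)*(m + m*(-7 + 5)) = (2*m)*(m + m*(-2)) = (2*m)*(m - 2*m) = (2*m)*(-m) = -2*m²)
o(P, j) = j - 247*P (o(P, j) = -247*P + j = j - 247*P)
1/(o(114, -189) + w(-27*(-4))) = 1/((-189 - 247*114) - 2*(-27*(-4))²) = 1/((-189 - 28158) - 2*108²) = 1/(-28347 - 2*11664) = 1/(-28347 - 23328) = 1/(-51675) = -1/51675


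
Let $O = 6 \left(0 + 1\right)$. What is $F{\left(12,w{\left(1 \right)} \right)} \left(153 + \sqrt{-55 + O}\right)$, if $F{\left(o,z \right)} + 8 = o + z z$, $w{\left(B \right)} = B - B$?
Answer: $612 + 28 i \approx 612.0 + 28.0 i$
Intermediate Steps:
$w{\left(B \right)} = 0$
$F{\left(o,z \right)} = -8 + o + z^{2}$ ($F{\left(o,z \right)} = -8 + \left(o + z z\right) = -8 + \left(o + z^{2}\right) = -8 + o + z^{2}$)
$O = 6$ ($O = 6 \cdot 1 = 6$)
$F{\left(12,w{\left(1 \right)} \right)} \left(153 + \sqrt{-55 + O}\right) = \left(-8 + 12 + 0^{2}\right) \left(153 + \sqrt{-55 + 6}\right) = \left(-8 + 12 + 0\right) \left(153 + \sqrt{-49}\right) = 4 \left(153 + 7 i\right) = 612 + 28 i$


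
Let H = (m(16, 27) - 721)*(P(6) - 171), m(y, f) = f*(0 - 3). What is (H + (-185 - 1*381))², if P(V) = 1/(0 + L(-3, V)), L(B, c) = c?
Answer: 167548592929/9 ≈ 1.8617e+10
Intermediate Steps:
P(V) = 1/V (P(V) = 1/(0 + V) = 1/V)
m(y, f) = -3*f (m(y, f) = f*(-3) = -3*f)
H = 411025/3 (H = (-3*27 - 721)*(1/6 - 171) = (-81 - 721)*(⅙ - 171) = -802*(-1025/6) = 411025/3 ≈ 1.3701e+5)
(H + (-185 - 1*381))² = (411025/3 + (-185 - 1*381))² = (411025/3 + (-185 - 381))² = (411025/3 - 566)² = (409327/3)² = 167548592929/9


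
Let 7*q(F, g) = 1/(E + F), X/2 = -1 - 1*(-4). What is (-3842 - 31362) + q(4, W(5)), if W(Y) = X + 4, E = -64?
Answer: -14785681/420 ≈ -35204.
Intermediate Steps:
X = 6 (X = 2*(-1 - 1*(-4)) = 2*(-1 + 4) = 2*3 = 6)
W(Y) = 10 (W(Y) = 6 + 4 = 10)
q(F, g) = 1/(7*(-64 + F))
(-3842 - 31362) + q(4, W(5)) = (-3842 - 31362) + 1/(7*(-64 + 4)) = -35204 + (⅐)/(-60) = -35204 + (⅐)*(-1/60) = -35204 - 1/420 = -14785681/420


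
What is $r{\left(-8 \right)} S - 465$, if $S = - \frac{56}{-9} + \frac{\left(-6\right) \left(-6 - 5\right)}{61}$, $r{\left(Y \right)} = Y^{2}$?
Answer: $\frac{1355}{549} \approx 2.4681$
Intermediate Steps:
$S = \frac{4010}{549}$ ($S = \left(-56\right) \left(- \frac{1}{9}\right) + \left(-6\right) \left(-11\right) \frac{1}{61} = \frac{56}{9} + 66 \cdot \frac{1}{61} = \frac{56}{9} + \frac{66}{61} = \frac{4010}{549} \approx 7.3042$)
$r{\left(-8 \right)} S - 465 = \left(-8\right)^{2} \cdot \frac{4010}{549} - 465 = 64 \cdot \frac{4010}{549} - 465 = \frac{256640}{549} - 465 = \frac{1355}{549}$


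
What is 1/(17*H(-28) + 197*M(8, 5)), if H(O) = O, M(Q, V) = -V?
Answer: -1/1461 ≈ -0.00068446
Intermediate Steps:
1/(17*H(-28) + 197*M(8, 5)) = 1/(17*(-28) + 197*(-1*5)) = 1/(-476 + 197*(-5)) = 1/(-476 - 985) = 1/(-1461) = -1/1461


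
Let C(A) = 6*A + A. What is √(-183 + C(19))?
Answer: 5*I*√2 ≈ 7.0711*I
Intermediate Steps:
C(A) = 7*A
√(-183 + C(19)) = √(-183 + 7*19) = √(-183 + 133) = √(-50) = 5*I*√2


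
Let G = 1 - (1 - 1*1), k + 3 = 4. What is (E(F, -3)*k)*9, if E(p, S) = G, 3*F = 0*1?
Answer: 9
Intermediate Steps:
F = 0 (F = (0*1)/3 = (1/3)*0 = 0)
k = 1 (k = -3 + 4 = 1)
G = 1 (G = 1 - (1 - 1) = 1 - 1*0 = 1 + 0 = 1)
E(p, S) = 1
(E(F, -3)*k)*9 = (1*1)*9 = 1*9 = 9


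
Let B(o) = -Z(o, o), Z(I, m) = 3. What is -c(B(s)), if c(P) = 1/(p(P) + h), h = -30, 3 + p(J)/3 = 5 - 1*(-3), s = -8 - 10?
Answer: 1/15 ≈ 0.066667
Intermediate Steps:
s = -18
p(J) = 15 (p(J) = -9 + 3*(5 - 1*(-3)) = -9 + 3*(5 + 3) = -9 + 3*8 = -9 + 24 = 15)
B(o) = -3 (B(o) = -1*3 = -3)
c(P) = -1/15 (c(P) = 1/(15 - 30) = 1/(-15) = -1/15)
-c(B(s)) = -1*(-1/15) = 1/15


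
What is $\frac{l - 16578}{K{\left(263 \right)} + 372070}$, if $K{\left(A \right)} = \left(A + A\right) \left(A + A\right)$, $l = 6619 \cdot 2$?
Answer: $- \frac{1670}{324373} \approx -0.0051484$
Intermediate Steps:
$l = 13238$
$K{\left(A \right)} = 4 A^{2}$ ($K{\left(A \right)} = 2 A 2 A = 4 A^{2}$)
$\frac{l - 16578}{K{\left(263 \right)} + 372070} = \frac{13238 - 16578}{4 \cdot 263^{2} + 372070} = - \frac{3340}{4 \cdot 69169 + 372070} = - \frac{3340}{276676 + 372070} = - \frac{3340}{648746} = \left(-3340\right) \frac{1}{648746} = - \frac{1670}{324373}$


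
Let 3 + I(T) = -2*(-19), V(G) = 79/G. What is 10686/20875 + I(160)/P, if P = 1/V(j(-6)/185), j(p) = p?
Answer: -10678020259/125250 ≈ -85254.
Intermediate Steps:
P = -6/14615 (P = 1/(79/((-6/185))) = 1/(79/((-6*1/185))) = 1/(79/(-6/185)) = 1/(79*(-185/6)) = 1/(-14615/6) = -6/14615 ≈ -0.00041054)
I(T) = 35 (I(T) = -3 - 2*(-19) = -3 + 38 = 35)
10686/20875 + I(160)/P = 10686/20875 + 35/(-6/14615) = 10686*(1/20875) + 35*(-14615/6) = 10686/20875 - 511525/6 = -10678020259/125250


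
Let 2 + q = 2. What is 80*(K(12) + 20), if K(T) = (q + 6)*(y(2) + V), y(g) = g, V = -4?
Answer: 640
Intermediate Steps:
q = 0 (q = -2 + 2 = 0)
K(T) = -12 (K(T) = (0 + 6)*(2 - 4) = 6*(-2) = -12)
80*(K(12) + 20) = 80*(-12 + 20) = 80*8 = 640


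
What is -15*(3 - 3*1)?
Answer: 0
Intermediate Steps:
-15*(3 - 3*1) = -15*(3 - 3) = -15*0 = 0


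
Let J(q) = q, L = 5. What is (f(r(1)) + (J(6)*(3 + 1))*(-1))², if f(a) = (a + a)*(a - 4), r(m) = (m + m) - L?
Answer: 324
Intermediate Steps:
r(m) = -5 + 2*m (r(m) = (m + m) - 1*5 = 2*m - 5 = -5 + 2*m)
f(a) = 2*a*(-4 + a) (f(a) = (2*a)*(-4 + a) = 2*a*(-4 + a))
(f(r(1)) + (J(6)*(3 + 1))*(-1))² = (2*(-5 + 2*1)*(-4 + (-5 + 2*1)) + (6*(3 + 1))*(-1))² = (2*(-5 + 2)*(-4 + (-5 + 2)) + (6*4)*(-1))² = (2*(-3)*(-4 - 3) + 24*(-1))² = (2*(-3)*(-7) - 24)² = (42 - 24)² = 18² = 324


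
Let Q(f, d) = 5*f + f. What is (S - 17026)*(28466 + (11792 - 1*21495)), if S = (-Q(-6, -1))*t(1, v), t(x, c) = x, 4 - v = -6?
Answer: -318783370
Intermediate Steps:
v = 10 (v = 4 - 1*(-6) = 4 + 6 = 10)
Q(f, d) = 6*f
S = 36 (S = -6*(-6)*1 = -1*(-36)*1 = 36*1 = 36)
(S - 17026)*(28466 + (11792 - 1*21495)) = (36 - 17026)*(28466 + (11792 - 1*21495)) = -16990*(28466 + (11792 - 21495)) = -16990*(28466 - 9703) = -16990*18763 = -318783370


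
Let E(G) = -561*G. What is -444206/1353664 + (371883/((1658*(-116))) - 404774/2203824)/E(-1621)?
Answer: -668825520527714785673/2038150330874122072608 ≈ -0.32815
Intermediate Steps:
-444206/1353664 + (371883/((1658*(-116))) - 404774/2203824)/E(-1621) = -444206/1353664 + (371883/((1658*(-116))) - 404774/2203824)/((-561*(-1621))) = -444206*1/1353664 + (371883/(-192328) - 404774*1/2203824)/909381 = -222103/676832 + (371883*(-1/192328) - 202387/1101912)*(1/909381) = -222103/676832 + (-371883/192328 - 202387/1101912)*(1/909381) = -222103/676832 - 14022094601/6622766598*1/909381 = -222103/676832 - 14022094601/6022618111655838 = -668825520527714785673/2038150330874122072608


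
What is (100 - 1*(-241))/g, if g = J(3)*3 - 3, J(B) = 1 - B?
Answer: -341/9 ≈ -37.889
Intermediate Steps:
g = -9 (g = (1 - 1*3)*3 - 3 = (1 - 3)*3 - 3 = -2*3 - 3 = -6 - 3 = -9)
(100 - 1*(-241))/g = (100 - 1*(-241))/(-9) = (100 + 241)*(-⅑) = 341*(-⅑) = -341/9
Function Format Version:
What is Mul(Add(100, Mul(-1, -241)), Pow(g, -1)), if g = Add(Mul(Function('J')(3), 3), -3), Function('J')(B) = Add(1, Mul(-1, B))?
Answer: Rational(-341, 9) ≈ -37.889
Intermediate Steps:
g = -9 (g = Add(Mul(Add(1, Mul(-1, 3)), 3), -3) = Add(Mul(Add(1, -3), 3), -3) = Add(Mul(-2, 3), -3) = Add(-6, -3) = -9)
Mul(Add(100, Mul(-1, -241)), Pow(g, -1)) = Mul(Add(100, Mul(-1, -241)), Pow(-9, -1)) = Mul(Add(100, 241), Rational(-1, 9)) = Mul(341, Rational(-1, 9)) = Rational(-341, 9)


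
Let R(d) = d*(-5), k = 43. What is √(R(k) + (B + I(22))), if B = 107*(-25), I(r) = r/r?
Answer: 3*I*√321 ≈ 53.749*I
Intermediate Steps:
I(r) = 1
R(d) = -5*d
B = -2675
√(R(k) + (B + I(22))) = √(-5*43 + (-2675 + 1)) = √(-215 - 2674) = √(-2889) = 3*I*√321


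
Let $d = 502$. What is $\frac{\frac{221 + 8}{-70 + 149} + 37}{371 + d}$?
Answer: $\frac{3152}{68967} \approx 0.045703$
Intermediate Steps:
$\frac{\frac{221 + 8}{-70 + 149} + 37}{371 + d} = \frac{\frac{221 + 8}{-70 + 149} + 37}{371 + 502} = \frac{\frac{229}{79} + 37}{873} = \left(229 \cdot \frac{1}{79} + 37\right) \frac{1}{873} = \left(\frac{229}{79} + 37\right) \frac{1}{873} = \frac{3152}{79} \cdot \frac{1}{873} = \frac{3152}{68967}$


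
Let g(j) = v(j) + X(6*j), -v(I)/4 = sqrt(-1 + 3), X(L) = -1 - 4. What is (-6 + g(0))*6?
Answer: -66 - 24*sqrt(2) ≈ -99.941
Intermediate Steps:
X(L) = -5
v(I) = -4*sqrt(2) (v(I) = -4*sqrt(-1 + 3) = -4*sqrt(2))
g(j) = -5 - 4*sqrt(2) (g(j) = -4*sqrt(2) - 5 = -5 - 4*sqrt(2))
(-6 + g(0))*6 = (-6 + (-5 - 4*sqrt(2)))*6 = (-11 - 4*sqrt(2))*6 = -66 - 24*sqrt(2)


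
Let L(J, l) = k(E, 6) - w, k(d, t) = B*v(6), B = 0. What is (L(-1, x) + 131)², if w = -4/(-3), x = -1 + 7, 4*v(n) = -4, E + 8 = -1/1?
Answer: 151321/9 ≈ 16813.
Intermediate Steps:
E = -9 (E = -8 - 1/1 = -8 - 1*1 = -8 - 1 = -9)
v(n) = -1 (v(n) = (¼)*(-4) = -1)
x = 6
w = 4/3 (w = -4*(-⅓) = 4/3 ≈ 1.3333)
k(d, t) = 0 (k(d, t) = 0*(-1) = 0)
L(J, l) = -4/3 (L(J, l) = 0 - 1*4/3 = 0 - 4/3 = -4/3)
(L(-1, x) + 131)² = (-4/3 + 131)² = (389/3)² = 151321/9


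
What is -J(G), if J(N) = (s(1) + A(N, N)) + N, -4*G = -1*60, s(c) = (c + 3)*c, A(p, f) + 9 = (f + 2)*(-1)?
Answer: 7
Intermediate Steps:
A(p, f) = -11 - f (A(p, f) = -9 + (f + 2)*(-1) = -9 + (2 + f)*(-1) = -9 + (-2 - f) = -11 - f)
s(c) = c*(3 + c) (s(c) = (3 + c)*c = c*(3 + c))
G = 15 (G = -(-1)*60/4 = -¼*(-60) = 15)
J(N) = -7 (J(N) = (1*(3 + 1) + (-11 - N)) + N = (1*4 + (-11 - N)) + N = (4 + (-11 - N)) + N = (-7 - N) + N = -7)
-J(G) = -1*(-7) = 7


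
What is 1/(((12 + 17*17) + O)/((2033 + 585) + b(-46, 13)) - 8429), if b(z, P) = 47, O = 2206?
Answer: -2665/22460778 ≈ -0.00011865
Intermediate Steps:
1/(((12 + 17*17) + O)/((2033 + 585) + b(-46, 13)) - 8429) = 1/(((12 + 17*17) + 2206)/((2033 + 585) + 47) - 8429) = 1/(((12 + 289) + 2206)/(2618 + 47) - 8429) = 1/((301 + 2206)/2665 - 8429) = 1/(2507*(1/2665) - 8429) = 1/(2507/2665 - 8429) = 1/(-22460778/2665) = -2665/22460778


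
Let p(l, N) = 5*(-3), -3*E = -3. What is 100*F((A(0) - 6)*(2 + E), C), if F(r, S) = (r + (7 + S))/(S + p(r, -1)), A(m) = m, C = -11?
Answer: 1100/13 ≈ 84.615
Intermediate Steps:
E = 1 (E = -⅓*(-3) = 1)
p(l, N) = -15
F(r, S) = (7 + S + r)/(-15 + S) (F(r, S) = (r + (7 + S))/(S - 15) = (7 + S + r)/(-15 + S))
100*F((A(0) - 6)*(2 + E), C) = 100*((7 - 11 + (0 - 6)*(2 + 1))/(-15 - 11)) = 100*((7 - 11 - 6*3)/(-26)) = 100*(-(7 - 11 - 18)/26) = 100*(-1/26*(-22)) = 100*(11/13) = 1100/13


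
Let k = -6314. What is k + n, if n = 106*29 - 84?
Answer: -3324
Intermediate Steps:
n = 2990 (n = 3074 - 84 = 2990)
k + n = -6314 + 2990 = -3324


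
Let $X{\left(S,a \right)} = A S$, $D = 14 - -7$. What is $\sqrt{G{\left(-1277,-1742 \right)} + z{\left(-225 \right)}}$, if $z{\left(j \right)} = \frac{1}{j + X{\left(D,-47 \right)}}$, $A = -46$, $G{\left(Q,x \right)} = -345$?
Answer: $\frac{4 i \sqrt{30586071}}{1191} \approx 18.574 i$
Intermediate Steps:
$D = 21$ ($D = 14 + 7 = 21$)
$X{\left(S,a \right)} = - 46 S$
$z{\left(j \right)} = \frac{1}{-966 + j}$ ($z{\left(j \right)} = \frac{1}{j - 966} = \frac{1}{-966 + j}$)
$\sqrt{G{\left(-1277,-1742 \right)} + z{\left(-225 \right)}} = \sqrt{-345 + \frac{1}{-966 - 225}} = \sqrt{-345 + \frac{1}{-1191}} = \sqrt{-345 - \frac{1}{1191}} = \sqrt{- \frac{410896}{1191}} = \frac{4 i \sqrt{30586071}}{1191}$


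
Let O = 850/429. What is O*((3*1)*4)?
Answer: 3400/143 ≈ 23.776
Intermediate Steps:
O = 850/429 (O = 850*(1/429) = 850/429 ≈ 1.9814)
O*((3*1)*4) = 850*((3*1)*4)/429 = 850*(3*4)/429 = (850/429)*12 = 3400/143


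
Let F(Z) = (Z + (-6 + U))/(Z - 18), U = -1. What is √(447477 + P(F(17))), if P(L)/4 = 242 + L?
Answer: √448405 ≈ 669.63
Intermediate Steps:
F(Z) = (-7 + Z)/(-18 + Z) (F(Z) = (Z + (-6 - 1))/(Z - 18) = (Z - 7)/(-18 + Z) = (-7 + Z)/(-18 + Z))
P(L) = 968 + 4*L (P(L) = 4*(242 + L) = 968 + 4*L)
√(447477 + P(F(17))) = √(447477 + (968 + 4*((-7 + 17)/(-18 + 17)))) = √(447477 + (968 + 4*(10/(-1)))) = √(447477 + (968 + 4*(-1*10))) = √(447477 + (968 + 4*(-10))) = √(447477 + (968 - 40)) = √(447477 + 928) = √448405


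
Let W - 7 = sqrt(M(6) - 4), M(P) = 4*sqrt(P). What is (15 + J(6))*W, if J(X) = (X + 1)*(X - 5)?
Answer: 154 + 44*sqrt(-1 + sqrt(6)) ≈ 206.97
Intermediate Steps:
W = 7 + sqrt(-4 + 4*sqrt(6)) (W = 7 + sqrt(4*sqrt(6) - 4) = 7 + sqrt(-4 + 4*sqrt(6)) ≈ 9.4079)
J(X) = (1 + X)*(-5 + X)
(15 + J(6))*W = (15 + (-5 + 6**2 - 4*6))*(7 + 2*sqrt(-1 + sqrt(6))) = (15 + (-5 + 36 - 24))*(7 + 2*sqrt(-1 + sqrt(6))) = (15 + 7)*(7 + 2*sqrt(-1 + sqrt(6))) = 22*(7 + 2*sqrt(-1 + sqrt(6))) = 154 + 44*sqrt(-1 + sqrt(6))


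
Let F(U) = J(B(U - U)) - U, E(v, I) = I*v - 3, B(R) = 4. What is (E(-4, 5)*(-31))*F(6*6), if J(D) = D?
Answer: -22816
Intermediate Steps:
E(v, I) = -3 + I*v
F(U) = 4 - U
(E(-4, 5)*(-31))*F(6*6) = ((-3 + 5*(-4))*(-31))*(4 - 6*6) = ((-3 - 20)*(-31))*(4 - 1*36) = (-23*(-31))*(4 - 36) = 713*(-32) = -22816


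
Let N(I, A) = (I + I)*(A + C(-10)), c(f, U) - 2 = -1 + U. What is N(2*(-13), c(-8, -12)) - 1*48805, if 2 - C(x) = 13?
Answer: -47661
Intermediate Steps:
C(x) = -11 (C(x) = 2 - 1*13 = 2 - 13 = -11)
c(f, U) = 1 + U (c(f, U) = 2 + (-1 + U) = 1 + U)
N(I, A) = 2*I*(-11 + A) (N(I, A) = (I + I)*(A - 11) = (2*I)*(-11 + A) = 2*I*(-11 + A))
N(2*(-13), c(-8, -12)) - 1*48805 = 2*(2*(-13))*(-11 + (1 - 12)) - 1*48805 = 2*(-26)*(-11 - 11) - 48805 = 2*(-26)*(-22) - 48805 = 1144 - 48805 = -47661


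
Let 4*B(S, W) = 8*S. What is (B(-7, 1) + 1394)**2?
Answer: 1904400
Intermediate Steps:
B(S, W) = 2*S (B(S, W) = (8*S)/4 = 2*S)
(B(-7, 1) + 1394)**2 = (2*(-7) + 1394)**2 = (-14 + 1394)**2 = 1380**2 = 1904400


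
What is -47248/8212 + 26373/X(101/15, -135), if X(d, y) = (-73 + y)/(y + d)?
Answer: 667536911/41060 ≈ 16258.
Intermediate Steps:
X(d, y) = (-73 + y)/(d + y)
-47248/8212 + 26373/X(101/15, -135) = -47248/8212 + 26373/(((-73 - 135)/(101/15 - 135))) = -47248*1/8212 + 26373/((-208/(101*(1/15) - 135))) = -11812/2053 + 26373/((-208/(101/15 - 135))) = -11812/2053 + 26373/((-208/(-1924/15))) = -11812/2053 + 26373/((-15/1924*(-208))) = -11812/2053 + 26373/(60/37) = -11812/2053 + 26373*(37/60) = -11812/2053 + 325267/20 = 667536911/41060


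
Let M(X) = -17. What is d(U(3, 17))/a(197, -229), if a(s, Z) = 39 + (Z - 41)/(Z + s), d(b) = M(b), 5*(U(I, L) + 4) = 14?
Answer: -272/759 ≈ -0.35837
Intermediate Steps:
U(I, L) = -6/5 (U(I, L) = -4 + (⅕)*14 = -4 + 14/5 = -6/5)
d(b) = -17
a(s, Z) = 39 + (-41 + Z)/(Z + s)
d(U(3, 17))/a(197, -229) = -17*(-229 + 197)/(-41 + 39*197 + 40*(-229)) = -17*(-32/(-41 + 7683 - 9160)) = -17/((-1/32*(-1518))) = -17/759/16 = -17*16/759 = -272/759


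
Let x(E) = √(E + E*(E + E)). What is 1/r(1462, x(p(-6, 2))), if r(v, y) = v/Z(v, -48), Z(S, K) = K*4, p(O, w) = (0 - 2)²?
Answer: -96/731 ≈ -0.13133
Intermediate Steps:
p(O, w) = 4 (p(O, w) = (-2)² = 4)
Z(S, K) = 4*K
x(E) = √(E + 2*E²) (x(E) = √(E + E*(2*E)) = √(E + 2*E²))
r(v, y) = -v/192 (r(v, y) = v/((4*(-48))) = v/(-192) = v*(-1/192) = -v/192)
1/r(1462, x(p(-6, 2))) = 1/(-1/192*1462) = 1/(-731/96) = -96/731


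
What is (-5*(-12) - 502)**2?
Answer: 195364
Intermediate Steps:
(-5*(-12) - 502)**2 = (60 - 502)**2 = (-442)**2 = 195364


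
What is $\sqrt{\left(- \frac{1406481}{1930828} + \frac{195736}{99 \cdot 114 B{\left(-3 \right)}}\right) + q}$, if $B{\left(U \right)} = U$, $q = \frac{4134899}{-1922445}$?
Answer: $\frac{i \sqrt{1303059528736697659009039227655}}{387894661301070} \approx 2.9429 i$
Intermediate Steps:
$q = - \frac{4134899}{1922445}$ ($q = 4134899 \left(- \frac{1}{1922445}\right) = - \frac{4134899}{1922445} \approx -2.1509$)
$\sqrt{\left(- \frac{1406481}{1930828} + \frac{195736}{99 \cdot 114 B{\left(-3 \right)}}\right) + q} = \sqrt{\left(- \frac{1406481}{1930828} + \frac{195736}{99 \cdot 114 \left(-3\right)}\right) - \frac{4134899}{1922445}} = \sqrt{\left(\left(-1406481\right) \frac{1}{1930828} + \frac{195736}{11286 \left(-3\right)}\right) - \frac{4134899}{1922445}} = \sqrt{\left(- \frac{1406481}{1930828} + \frac{195736}{-33858}\right) - \frac{4134899}{1922445}} = \sqrt{\left(- \frac{1406481}{1930828} + 195736 \left(- \frac{1}{33858}\right)\right) - \frac{4134899}{1922445}} = \sqrt{\left(- \frac{1406481}{1930828} - \frac{97868}{16929}\right) - \frac{4134899}{1922445}} = \sqrt{- \frac{212776591553}{32686987212} - \frac{4134899}{1922445}} = \sqrt{- \frac{60467631698224297}{6982103903419260}} = \frac{i \sqrt{1303059528736697659009039227655}}{387894661301070}$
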